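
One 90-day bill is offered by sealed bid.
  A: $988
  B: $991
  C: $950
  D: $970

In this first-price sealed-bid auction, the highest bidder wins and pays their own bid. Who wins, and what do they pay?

Bids in order: 991 (B) > 988 (A) > 970 (D) > 950 (C)
B has the highest bid and pays exactly that: $991.

B pays $991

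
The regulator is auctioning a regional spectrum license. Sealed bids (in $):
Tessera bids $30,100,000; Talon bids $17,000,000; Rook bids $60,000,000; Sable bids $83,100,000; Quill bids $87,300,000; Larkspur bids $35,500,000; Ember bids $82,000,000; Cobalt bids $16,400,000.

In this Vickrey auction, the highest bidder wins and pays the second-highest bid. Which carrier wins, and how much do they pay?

Bids in order: 87,300,000 (Quill) > 83,100,000 (Sable) > 82,000,000 (Ember) > 60,000,000 (Rook) > 35,500,000 (Larkspur) > 30,100,000 (Tessera) > …
Quill wins with the highest bid; price is set by the runner-up at $83,100,000.

Quill pays $83,100,000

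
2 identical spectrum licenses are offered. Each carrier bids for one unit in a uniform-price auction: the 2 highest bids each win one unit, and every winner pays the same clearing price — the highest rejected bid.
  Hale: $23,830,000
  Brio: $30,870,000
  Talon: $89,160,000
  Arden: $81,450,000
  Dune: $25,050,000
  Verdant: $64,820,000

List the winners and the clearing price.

Bids ranked high→low: 89,160,000 (Talon), 81,450,000 (Arden), 64,820,000 (Verdant), 30,870,000 (Brio), …
The 2 highest are Talon, Arden.
First losing bid is Verdant's $64,820,000, which sets the uniform price.

Talon, Arden; each pays $64,820,000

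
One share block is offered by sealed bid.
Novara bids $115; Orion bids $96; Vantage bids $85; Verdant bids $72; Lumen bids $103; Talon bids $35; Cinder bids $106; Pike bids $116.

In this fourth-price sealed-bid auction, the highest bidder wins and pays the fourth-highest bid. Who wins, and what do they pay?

Pike pays $103

Bids in order: 116 (Pike) > 115 (Novara) > 106 (Cinder) > 103 (Lumen) > 96 (Orion) > 85 (Vantage) > …
Pike wins; payment is bid #4 in the ranking = $103.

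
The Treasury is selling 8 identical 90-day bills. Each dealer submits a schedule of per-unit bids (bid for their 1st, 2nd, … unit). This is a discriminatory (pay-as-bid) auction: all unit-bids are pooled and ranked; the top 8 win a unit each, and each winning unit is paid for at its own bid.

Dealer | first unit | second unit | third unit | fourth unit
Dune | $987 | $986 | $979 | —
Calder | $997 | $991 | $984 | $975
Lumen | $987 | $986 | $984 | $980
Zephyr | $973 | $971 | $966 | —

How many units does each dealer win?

Calder 3, Dune 2, Lumen 3

All unit-bids, highest first — top 8: 997 (Calder-1), 991 (Calder-2), 987 (Dune-1), 987 (Lumen-1), 986 (Dune-2), 986 (Lumen-2), 984 (Calder-3), 984 (Lumen-3)
Next rejected bid: $980 (not a price — pay-as-bid).
Allocation: Calder 3, Dune 2, Lumen 3.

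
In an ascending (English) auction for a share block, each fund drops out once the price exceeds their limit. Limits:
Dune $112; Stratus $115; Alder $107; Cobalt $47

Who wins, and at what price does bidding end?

Stratus wins at $112

Limits in order: 115 (Stratus) > 112 (Dune) > 107 (Alder) > 47 (Cobalt)
Dune is the last rival to drop out, at $112; Stratus remains and wins at that price.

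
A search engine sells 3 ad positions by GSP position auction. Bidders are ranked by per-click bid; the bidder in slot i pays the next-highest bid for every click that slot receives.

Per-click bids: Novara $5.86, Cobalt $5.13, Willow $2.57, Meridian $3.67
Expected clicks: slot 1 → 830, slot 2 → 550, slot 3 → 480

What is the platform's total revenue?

Per-click bids in order: $5.86 (Novara) > $5.13 (Cobalt) > $3.67 (Meridian) > $2.57 (Willow)
Slot 1: Novara pays $5.13 × 830 = $4257.90
Slot 2: Cobalt pays $3.67 × 550 = $2018.50
Slot 3: Meridian pays $2.57 × 480 = $1233.60
Total = $7510.00

Total revenue: $7510.00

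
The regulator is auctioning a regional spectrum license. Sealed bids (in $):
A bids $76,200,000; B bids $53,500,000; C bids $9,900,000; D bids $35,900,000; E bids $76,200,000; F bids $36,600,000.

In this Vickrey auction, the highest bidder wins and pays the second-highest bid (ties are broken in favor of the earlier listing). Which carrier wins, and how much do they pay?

Vickrey auction: the highest bidder wins and pays the second-highest bid.
Sorting bids: 76,200,000 (A) > 76,200,000 (E) > 53,500,000 (B) > 36,600,000 (F) > 35,900,000 (D) > 9,900,000 (C)
Tie at $76,200,000 → A wins by tie-break.
Second-price: A pays E's bid of $76,200,000.

A pays $76,200,000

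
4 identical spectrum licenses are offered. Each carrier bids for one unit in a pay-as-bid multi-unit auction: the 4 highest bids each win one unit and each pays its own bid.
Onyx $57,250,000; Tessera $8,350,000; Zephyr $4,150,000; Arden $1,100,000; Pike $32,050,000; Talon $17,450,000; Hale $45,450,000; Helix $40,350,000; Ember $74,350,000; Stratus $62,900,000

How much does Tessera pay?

Tessera pays $0

Ordering the bids: 74,350,000 (Ember), 62,900,000 (Stratus), 57,250,000 (Onyx), 45,450,000 (Hale), 40,350,000 (Helix), 32,050,000 (Pike), …
Top 4: Ember, Stratus, Onyx, Hale.
Tessera does not win → $0.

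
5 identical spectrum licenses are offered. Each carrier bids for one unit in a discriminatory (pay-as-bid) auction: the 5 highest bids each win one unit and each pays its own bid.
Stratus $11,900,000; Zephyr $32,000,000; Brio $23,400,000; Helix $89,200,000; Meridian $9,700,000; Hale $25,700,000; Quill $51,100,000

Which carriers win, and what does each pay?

Helix $89,200,000, Quill $51,100,000, Zephyr $32,000,000, Hale $25,700,000, Brio $23,400,000

Sorting: 89,200,000 (Helix), 51,100,000 (Quill), 32,000,000 (Zephyr), 25,700,000 (Hale), 23,400,000 (Brio), 11,900,000 (Stratus), 9,700,000 (Meridian)
Winners (5 units): Helix, Quill, Zephyr, Hale, Brio.
Each winner pays its own bid: Helix $89,200,000, Quill $51,100,000, Zephyr $32,000,000, Hale $25,700,000, Brio $23,400,000.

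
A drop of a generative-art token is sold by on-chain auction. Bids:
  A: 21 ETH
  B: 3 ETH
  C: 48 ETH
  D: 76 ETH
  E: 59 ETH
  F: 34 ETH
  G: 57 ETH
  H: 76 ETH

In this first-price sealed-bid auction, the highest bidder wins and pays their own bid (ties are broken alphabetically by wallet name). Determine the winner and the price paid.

Bids in order: 76 (D) > 76 (H) > 59 (E) > 57 (G) > 48 (C) > 34 (F) > …
Tie at 76 ETH → D wins by tie-break.
First-price: D pays what they bid, 76 ETH.

D pays 76 ETH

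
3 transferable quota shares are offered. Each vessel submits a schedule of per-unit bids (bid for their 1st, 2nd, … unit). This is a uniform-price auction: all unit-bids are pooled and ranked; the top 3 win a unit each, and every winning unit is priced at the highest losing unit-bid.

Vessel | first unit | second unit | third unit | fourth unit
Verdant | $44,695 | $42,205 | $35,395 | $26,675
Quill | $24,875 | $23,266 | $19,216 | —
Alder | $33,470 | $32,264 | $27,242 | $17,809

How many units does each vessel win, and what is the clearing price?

Verdant 3; clearing price $33,470

All unit-bids, highest first — top 3: 44,695 (Verdant-1), 42,205 (Verdant-2), 35,395 (Verdant-3)
First bid not allocated: $33,470.
Allocation: Verdant 3.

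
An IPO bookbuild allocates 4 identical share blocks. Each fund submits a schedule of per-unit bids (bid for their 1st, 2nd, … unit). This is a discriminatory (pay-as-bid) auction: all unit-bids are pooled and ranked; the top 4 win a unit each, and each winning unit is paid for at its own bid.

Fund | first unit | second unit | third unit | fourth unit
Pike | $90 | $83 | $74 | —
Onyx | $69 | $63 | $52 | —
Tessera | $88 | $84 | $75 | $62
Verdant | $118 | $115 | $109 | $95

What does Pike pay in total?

Pike pays $0

Merging the schedules and taking the best 4: 118 (Verdant-1), 115 (Verdant-2), 109 (Verdant-3), 95 (Verdant-4)
Next rejected bid: $90 (not a price — pay-as-bid).
Pike wins no units.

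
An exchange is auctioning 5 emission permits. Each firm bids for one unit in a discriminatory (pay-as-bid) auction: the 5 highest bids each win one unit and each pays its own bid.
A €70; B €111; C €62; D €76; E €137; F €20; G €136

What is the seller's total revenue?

Sorting: 137 (E), 136 (G), 111 (B), 76 (D), 70 (A), 62 (C), 20 (F)
Top 5: E, G, B, D, A.
Total revenue = 137 + 136 + 111 + 76 + 70 = €530.

Total revenue: €530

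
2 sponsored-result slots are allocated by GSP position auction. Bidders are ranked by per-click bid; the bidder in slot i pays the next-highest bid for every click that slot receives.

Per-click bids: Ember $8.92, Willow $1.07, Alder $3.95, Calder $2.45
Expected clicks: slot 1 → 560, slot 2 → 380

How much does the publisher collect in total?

Total revenue: $3143.00

Sorting advertisers: $8.92 (Ember) > $3.95 (Alder) > $2.45 (Calder) > …
Slot 1: Ember pays $3.95 × 560 = $2212.00
Slot 2: Alder pays $2.45 × 380 = $931.00
Total = $3143.00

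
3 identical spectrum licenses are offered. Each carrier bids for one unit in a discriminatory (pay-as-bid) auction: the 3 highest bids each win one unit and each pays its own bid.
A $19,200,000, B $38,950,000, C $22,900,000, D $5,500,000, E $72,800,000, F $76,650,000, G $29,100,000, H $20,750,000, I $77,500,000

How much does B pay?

Sorting: 77,500,000 (I), 76,650,000 (F), 72,800,000 (E), 38,950,000 (B), 29,100,000 (G), …
Winners (3 units): I, F, E.
B does not win → $0.

B pays $0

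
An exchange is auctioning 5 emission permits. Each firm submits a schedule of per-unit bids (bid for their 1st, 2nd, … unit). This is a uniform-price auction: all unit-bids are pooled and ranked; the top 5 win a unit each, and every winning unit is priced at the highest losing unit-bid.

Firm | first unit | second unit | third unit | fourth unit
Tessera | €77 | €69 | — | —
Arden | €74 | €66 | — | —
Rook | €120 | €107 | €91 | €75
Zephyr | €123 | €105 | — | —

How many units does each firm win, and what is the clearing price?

Rook 3, Zephyr 2; clearing price €77

All unit-bids, highest first — top 5: 123 (Zephyr-1), 120 (Rook-1), 107 (Rook-2), 105 (Zephyr-2), 91 (Rook-3)
Highest rejected unit-bid = €77.
Allocation: Rook 3, Zephyr 2.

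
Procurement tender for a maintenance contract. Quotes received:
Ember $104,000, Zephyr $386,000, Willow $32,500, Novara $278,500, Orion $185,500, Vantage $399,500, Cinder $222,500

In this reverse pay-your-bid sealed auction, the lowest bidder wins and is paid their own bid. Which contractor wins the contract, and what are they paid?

Willow is paid $32,500

Sorting bids: 32,500 (Willow) < 104,000 (Ember) < 185,500 (Orion) < 222,500 (Cinder) < 278,500 (Novara) < 386,000 (Zephyr) < …
First-price: Willow is paid what they bid, $32,500.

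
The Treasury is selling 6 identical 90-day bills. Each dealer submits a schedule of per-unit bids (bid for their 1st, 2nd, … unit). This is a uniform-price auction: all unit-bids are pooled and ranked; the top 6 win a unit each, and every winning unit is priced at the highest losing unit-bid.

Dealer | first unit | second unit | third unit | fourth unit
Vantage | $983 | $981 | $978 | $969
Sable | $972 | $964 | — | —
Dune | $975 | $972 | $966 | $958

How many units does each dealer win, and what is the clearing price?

All unit-bids, highest first — top 6: 983 (Vantage-1), 981 (Vantage-2), 978 (Vantage-3), 975 (Dune-1), 972 (Sable-1), 972 (Dune-2)
First bid not allocated: $969.
Allocation: Dune 2, Sable 1, Vantage 3.

Dune 2, Sable 1, Vantage 3; clearing price $969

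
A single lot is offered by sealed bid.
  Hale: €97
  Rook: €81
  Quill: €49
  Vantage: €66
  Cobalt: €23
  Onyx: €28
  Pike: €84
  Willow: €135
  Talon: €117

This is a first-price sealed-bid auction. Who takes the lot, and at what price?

Sorting bids: 135 (Willow) > 117 (Talon) > 97 (Hale) > 84 (Pike) > 81 (Rook) > 66 (Vantage) > …
Willow is highest → pays own bid, €135.

Willow pays €135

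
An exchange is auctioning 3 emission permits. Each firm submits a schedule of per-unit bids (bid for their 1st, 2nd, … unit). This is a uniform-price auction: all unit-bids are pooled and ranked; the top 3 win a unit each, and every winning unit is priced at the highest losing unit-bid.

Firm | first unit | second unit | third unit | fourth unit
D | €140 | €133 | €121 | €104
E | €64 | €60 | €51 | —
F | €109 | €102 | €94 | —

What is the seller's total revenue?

Total revenue: €327

Pooled unit-bids ranked (top 3): 140 (D-1), 133 (D-2), 121 (D-3)
The (k+1)-th unit-bid is €109.
Allocation: D 3. Every unit priced at €109.
Revenue = 3 × 109 = €327.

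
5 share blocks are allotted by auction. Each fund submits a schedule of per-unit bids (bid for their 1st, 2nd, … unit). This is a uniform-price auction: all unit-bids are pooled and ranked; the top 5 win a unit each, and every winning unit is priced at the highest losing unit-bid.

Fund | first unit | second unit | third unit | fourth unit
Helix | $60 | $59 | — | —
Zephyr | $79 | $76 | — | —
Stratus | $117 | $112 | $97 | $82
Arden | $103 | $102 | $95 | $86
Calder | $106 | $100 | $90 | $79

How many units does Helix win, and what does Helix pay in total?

Merging the schedules and taking the best 5: 117 (Stratus-1), 112 (Stratus-2), 106 (Calder-1), 103 (Arden-1), 102 (Arden-2)
First bid not allocated: $100.
Helix wins 0 unit(s) at $100 each.

Helix: 0 units, pays $0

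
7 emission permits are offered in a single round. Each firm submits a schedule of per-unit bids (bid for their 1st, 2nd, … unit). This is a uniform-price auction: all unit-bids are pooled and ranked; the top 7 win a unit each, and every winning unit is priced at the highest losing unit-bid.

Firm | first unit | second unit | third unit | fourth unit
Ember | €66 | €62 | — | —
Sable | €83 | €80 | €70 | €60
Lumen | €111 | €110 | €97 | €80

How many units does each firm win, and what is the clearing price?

Lumen 4, Sable 3; clearing price €66

Pooled unit-bids ranked (top 7): 111 (Lumen-1), 110 (Lumen-2), 97 (Lumen-3), 83 (Sable-1), 80 (Sable-2), 80 (Lumen-4), 70 (Sable-3)
First bid not allocated: €66.
Allocation: Lumen 4, Sable 3.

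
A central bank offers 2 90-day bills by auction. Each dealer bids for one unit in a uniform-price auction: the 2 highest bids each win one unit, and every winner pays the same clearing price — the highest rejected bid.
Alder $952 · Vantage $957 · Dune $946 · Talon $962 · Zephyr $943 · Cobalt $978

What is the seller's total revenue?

Bids ranked high→low: 978 (Cobalt), 962 (Talon), 957 (Vantage), 952 (Alder), …
The 2 highest are Cobalt, Talon.
First losing bid is Vantage's $957, which sets the uniform price.
Total revenue = 2 × $957 = $1,914.

Total revenue: $1,914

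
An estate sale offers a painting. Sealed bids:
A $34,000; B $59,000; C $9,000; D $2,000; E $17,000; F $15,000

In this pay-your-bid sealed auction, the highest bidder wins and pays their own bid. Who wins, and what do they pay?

Rule: the highest bidder wins and pays their own bid.
Bids in order: 59,000 (B) > 34,000 (A) > 17,000 (E) > 15,000 (F) > 9,000 (C) > 2,000 (D)
First-price: B pays what they bid, $59,000.

B pays $59,000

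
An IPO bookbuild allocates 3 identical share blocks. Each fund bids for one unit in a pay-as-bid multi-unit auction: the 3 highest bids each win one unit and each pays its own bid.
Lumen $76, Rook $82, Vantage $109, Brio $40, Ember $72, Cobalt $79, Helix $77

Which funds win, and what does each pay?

Vantage $109, Rook $82, Cobalt $79

Sorting: 109 (Vantage), 82 (Rook), 79 (Cobalt), 77 (Helix), 76 (Lumen), …
Winners (3 units): Vantage, Rook, Cobalt.
Each winner pays its own bid: Vantage $109, Rook $82, Cobalt $79.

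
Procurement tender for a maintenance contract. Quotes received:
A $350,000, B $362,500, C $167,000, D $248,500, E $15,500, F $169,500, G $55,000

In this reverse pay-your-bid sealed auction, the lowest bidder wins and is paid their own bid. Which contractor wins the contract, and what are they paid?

E is paid $15,500

Bids in order: 15,500 (E) < 55,000 (G) < 167,000 (C) < 169,500 (F) < 248,500 (D) < 350,000 (A) < …
E is lowest → is paid own bid, $15,500.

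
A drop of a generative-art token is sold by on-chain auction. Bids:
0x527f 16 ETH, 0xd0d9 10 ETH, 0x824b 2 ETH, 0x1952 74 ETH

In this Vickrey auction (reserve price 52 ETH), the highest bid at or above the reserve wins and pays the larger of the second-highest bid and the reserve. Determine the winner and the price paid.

Sorting bids: 74 (0x1952) > 16 (0x527f) > 10 (0xd0d9) > 2 (0x824b)
0x1952 has the top bid at or above the reserve (74 ETH).
max(second-highest 16 ETH, reserve 52 ETH) = 52 ETH.

0x1952 pays 52 ETH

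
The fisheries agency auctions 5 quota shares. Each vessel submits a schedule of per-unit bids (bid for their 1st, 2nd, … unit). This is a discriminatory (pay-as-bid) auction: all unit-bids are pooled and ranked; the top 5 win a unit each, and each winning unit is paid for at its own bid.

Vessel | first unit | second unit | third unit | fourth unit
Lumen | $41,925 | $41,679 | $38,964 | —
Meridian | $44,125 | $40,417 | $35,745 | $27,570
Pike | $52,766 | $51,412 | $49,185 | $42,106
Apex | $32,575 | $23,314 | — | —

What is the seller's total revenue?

All unit-bids, highest first — top 5: 52,766 (Pike-1), 51,412 (Pike-2), 49,185 (Pike-3), 44,125 (Meridian-1), 42,106 (Pike-4)
Next rejected bid: $41,925 (not a price — pay-as-bid).
Each winning unit pays its own bid.
Revenue = 52,766 + 51,412 + 49,185 + 44,125 + 42,106 = $239,594.

Total revenue: $239,594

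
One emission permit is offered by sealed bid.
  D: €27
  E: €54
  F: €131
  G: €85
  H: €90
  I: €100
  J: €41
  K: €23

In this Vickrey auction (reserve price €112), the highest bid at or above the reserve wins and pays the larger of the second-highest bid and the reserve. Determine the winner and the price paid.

F pays €112

Bids ranked: 131 (F) > 100 (I) > 90 (H) > 85 (G) > 54 (E) > 41 (J) > …
Highest eligible bid: F at €131.
Second-highest bid €100 is below the reserve €112, so the reserve binds → payment €112.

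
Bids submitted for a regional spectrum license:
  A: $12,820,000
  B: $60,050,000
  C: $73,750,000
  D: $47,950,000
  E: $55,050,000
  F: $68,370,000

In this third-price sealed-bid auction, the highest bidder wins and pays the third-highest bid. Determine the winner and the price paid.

C pays $60,050,000

Rule: the highest bidder wins and pays the third-highest bid.
Bids ranked: 73,750,000 (C) > 68,370,000 (F) > 60,050,000 (B) > 55,050,000 (E) > 47,950,000 (D) > 12,820,000 (A)
C wins; payment is bid #3 in the ranking = $60,050,000.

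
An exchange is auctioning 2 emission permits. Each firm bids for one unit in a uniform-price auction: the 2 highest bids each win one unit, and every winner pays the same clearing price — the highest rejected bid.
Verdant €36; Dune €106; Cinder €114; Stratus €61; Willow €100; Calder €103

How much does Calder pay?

Calder pays €0

Ordering the bids: 114 (Cinder), 106 (Dune), 103 (Calder), 100 (Willow), …
Top 2: Cinder, Dune.
First losing bid is Calder's €103, which sets the uniform price.
Calder does not win → pays €0.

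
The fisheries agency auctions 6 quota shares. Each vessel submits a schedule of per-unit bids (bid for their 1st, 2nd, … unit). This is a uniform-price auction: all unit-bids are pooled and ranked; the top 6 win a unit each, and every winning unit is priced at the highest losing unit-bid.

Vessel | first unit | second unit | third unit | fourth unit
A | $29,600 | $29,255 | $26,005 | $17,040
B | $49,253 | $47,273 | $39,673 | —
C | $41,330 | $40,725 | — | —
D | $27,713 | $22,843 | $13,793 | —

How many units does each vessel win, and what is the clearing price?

Pooled unit-bids ranked (top 6): 49,253 (B-1), 47,273 (B-2), 41,330 (C-1), 40,725 (C-2), 39,673 (B-3), 29,600 (A-1)
The (k+1)-th unit-bid is $29,255.
Allocation: A 1, B 3, C 2.

A 1, B 3, C 2; clearing price $29,255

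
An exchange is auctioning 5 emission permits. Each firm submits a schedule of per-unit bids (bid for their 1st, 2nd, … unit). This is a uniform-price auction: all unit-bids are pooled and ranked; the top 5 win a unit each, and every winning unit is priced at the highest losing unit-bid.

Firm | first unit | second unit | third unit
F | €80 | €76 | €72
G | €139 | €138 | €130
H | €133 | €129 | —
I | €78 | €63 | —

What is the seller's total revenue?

Total revenue: €400

Merging the schedules and taking the best 5: 139 (G-1), 138 (G-2), 133 (H-1), 130 (G-3), 129 (H-2)
Highest rejected unit-bid = €80.
Allocation: G 3, H 2. Every unit priced at €80.
Revenue = 5 × 80 = €400.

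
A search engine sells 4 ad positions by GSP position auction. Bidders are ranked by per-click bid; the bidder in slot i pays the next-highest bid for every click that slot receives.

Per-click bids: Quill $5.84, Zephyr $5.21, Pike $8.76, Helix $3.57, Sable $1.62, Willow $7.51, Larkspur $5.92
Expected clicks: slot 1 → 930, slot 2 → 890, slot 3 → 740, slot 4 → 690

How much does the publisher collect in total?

Ranked by bid: $8.76 (Pike) > $7.51 (Willow) > $5.92 (Larkspur) > $5.84 (Quill) > $5.21 (Zephyr) > …
Slot 1: Pike pays $7.51 × 930 = $6984.30
Slot 2: Willow pays $5.92 × 890 = $5268.80
Slot 3: Larkspur pays $5.84 × 740 = $4321.60
Slot 4: Quill pays $5.21 × 690 = $3594.90
Total = $20169.60

Total revenue: $20169.60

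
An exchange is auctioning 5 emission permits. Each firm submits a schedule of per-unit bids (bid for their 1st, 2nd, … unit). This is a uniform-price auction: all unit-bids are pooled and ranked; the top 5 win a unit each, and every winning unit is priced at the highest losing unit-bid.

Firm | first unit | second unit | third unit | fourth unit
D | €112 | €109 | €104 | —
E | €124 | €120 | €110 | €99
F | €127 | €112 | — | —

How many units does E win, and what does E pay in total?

Merging the schedules and taking the best 5: 127 (F-1), 124 (E-1), 120 (E-2), 112 (D-1), 112 (F-2)
Highest rejected unit-bid = €110.
E wins 2 unit(s) at €110 each.

E: 2 units, pays €220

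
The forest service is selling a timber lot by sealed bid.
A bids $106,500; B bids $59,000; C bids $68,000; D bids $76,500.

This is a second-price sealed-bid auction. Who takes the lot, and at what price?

A pays $76,500

Bids ranked: 106,500 (A) > 76,500 (D) > 68,000 (C) > 59,000 (B)
A is highest; pays the second-highest bid, $76,500.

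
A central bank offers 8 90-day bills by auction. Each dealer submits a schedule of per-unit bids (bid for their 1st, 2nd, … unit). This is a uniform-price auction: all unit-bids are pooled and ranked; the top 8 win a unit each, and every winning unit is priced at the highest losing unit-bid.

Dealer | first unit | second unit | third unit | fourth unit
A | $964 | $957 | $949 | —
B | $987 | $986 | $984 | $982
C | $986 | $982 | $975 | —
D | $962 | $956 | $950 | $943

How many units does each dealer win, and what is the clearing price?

A 1, B 4, C 3; clearing price $962

All unit-bids, highest first — top 8: 987 (B-1), 986 (B-2), 986 (C-1), 984 (B-3), 982 (B-4), 982 (C-2), 975 (C-3), 964 (A-1)
Highest rejected unit-bid = $962.
Allocation: A 1, B 4, C 3.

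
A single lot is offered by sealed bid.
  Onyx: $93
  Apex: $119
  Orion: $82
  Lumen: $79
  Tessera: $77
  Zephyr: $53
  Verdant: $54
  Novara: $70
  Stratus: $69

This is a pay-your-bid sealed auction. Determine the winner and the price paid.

Apex pays $119

Rule: the highest bidder wins and pays their own bid.
Sorting bids: 119 (Apex) > 93 (Onyx) > 82 (Orion) > 79 (Lumen) > 77 (Tessera) > 70 (Novara) > …
Apex is highest → pays own bid, $119.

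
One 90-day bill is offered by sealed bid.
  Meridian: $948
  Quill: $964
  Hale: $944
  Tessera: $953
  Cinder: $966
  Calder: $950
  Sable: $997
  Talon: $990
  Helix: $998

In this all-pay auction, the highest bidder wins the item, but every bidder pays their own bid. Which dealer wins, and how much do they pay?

Helix pays $998

Bids in order: 998 (Helix) > 997 (Sable) > 990 (Talon) > 966 (Cinder) > 964 (Quill) > 953 (Tessera) > …
Helix wins with the top bid; all bids are sunk regardless.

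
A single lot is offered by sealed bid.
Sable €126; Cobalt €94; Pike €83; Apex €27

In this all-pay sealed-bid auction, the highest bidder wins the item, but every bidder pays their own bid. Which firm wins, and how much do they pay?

Sable pays €126

Bids ranked: 126 (Sable) > 94 (Cobalt) > 83 (Pike) > 27 (Apex)
Sable is highest and takes the item; every bidder forfeits their bid.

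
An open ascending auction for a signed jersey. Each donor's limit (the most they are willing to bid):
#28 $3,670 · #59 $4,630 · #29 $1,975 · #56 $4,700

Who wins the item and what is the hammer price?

Ascending (English) auction: the price rises until one bidder remains; the winner pays the price at which the last rival dropped out.
Sorting limits: 4,700 (#56) > 4,630 (#59) > 3,670 (#28) > 1,975 (#29)
Once the price passes $4,630, only #56 is left; the hammer falls at #59's limit of $4,630.

#56 wins at $4,630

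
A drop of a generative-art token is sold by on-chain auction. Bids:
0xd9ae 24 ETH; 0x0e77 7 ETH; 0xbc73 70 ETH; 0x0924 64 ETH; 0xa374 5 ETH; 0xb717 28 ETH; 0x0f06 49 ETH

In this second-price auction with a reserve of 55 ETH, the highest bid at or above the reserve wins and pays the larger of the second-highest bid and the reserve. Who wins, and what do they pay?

0xbc73 pays 64 ETH

Second-price auction with a reserve of 55 ETH: the highest bid at or above the reserve wins and pays the larger of the second-highest bid and the reserve.
Sorting bids: 70 (0xbc73) > 64 (0x0924) > 49 (0x0f06) > 28 (0xb717) > 24 (0xd9ae) > 7 (0x0e77) > …
Highest eligible bid: 0xbc73 at 70 ETH.
Second-highest bid 64 ETH exceeds the reserve 55 ETH → payment 64 ETH.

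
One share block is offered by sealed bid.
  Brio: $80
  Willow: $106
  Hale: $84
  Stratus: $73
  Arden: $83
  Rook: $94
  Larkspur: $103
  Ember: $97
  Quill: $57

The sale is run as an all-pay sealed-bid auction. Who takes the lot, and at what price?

Willow pays $106

Bids ranked: 106 (Willow) > 103 (Larkspur) > 97 (Ember) > 94 (Rook) > 84 (Hale) > 83 (Arden) > …
Willow wins with the top bid; all bids are sunk regardless.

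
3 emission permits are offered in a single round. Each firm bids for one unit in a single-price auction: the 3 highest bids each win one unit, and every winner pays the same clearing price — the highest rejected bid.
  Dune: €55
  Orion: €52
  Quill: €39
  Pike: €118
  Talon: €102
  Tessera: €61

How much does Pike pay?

Pike pays €55

Sorting: 118 (Pike), 102 (Talon), 61 (Tessera), 55 (Dune), 52 (Orion), …
Top 3: Pike, Talon, Tessera.
Clearing price = highest rejected bid = €55.
Pike wins → pays €55.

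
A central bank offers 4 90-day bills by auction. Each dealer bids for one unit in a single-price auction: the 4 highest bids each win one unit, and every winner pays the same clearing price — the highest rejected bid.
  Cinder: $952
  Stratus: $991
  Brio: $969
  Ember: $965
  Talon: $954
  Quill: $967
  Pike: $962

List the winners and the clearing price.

Stratus, Brio, Quill, Ember; each pays $962

Bids ranked high→low: 991 (Stratus), 969 (Brio), 967 (Quill), 965 (Ember), 962 (Pike), 954 (Talon), …
The 4 highest are Stratus, Brio, Quill, Ember.
First losing bid is Pike's $962, which sets the uniform price.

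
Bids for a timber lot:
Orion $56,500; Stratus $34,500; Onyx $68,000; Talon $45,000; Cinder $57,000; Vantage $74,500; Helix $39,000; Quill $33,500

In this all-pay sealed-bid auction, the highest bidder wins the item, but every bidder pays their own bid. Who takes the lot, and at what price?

All-pay sealed-bid auction: the highest bidder wins the item, but every bidder pays their own bid.
Sorting bids: 74,500 (Vantage) > 68,000 (Onyx) > 57,000 (Cinder) > 56,500 (Orion) > 45,000 (Talon) > 39,000 (Helix) > …
Vantage wins with the top bid; all bids are sunk regardless.

Vantage pays $74,500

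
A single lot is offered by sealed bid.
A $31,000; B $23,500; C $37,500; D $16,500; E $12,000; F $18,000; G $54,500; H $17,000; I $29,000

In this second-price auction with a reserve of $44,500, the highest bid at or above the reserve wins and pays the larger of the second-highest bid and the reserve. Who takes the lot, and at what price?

G pays $44,500

Bids in order: 54,500 (G) > 37,500 (C) > 31,000 (A) > 29,000 (I) > 23,500 (B) > 18,000 (F) > …
Highest eligible bid: G at $54,500.
max(second-highest $37,500, reserve $44,500) = $44,500.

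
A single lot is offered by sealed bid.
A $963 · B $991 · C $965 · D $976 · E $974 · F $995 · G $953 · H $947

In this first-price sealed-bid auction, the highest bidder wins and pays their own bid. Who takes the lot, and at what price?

F pays $995

First-price sealed-bid auction: the highest bidder wins and pays their own bid.
Sorting bids: 995 (F) > 991 (B) > 976 (D) > 974 (E) > 965 (C) > 963 (A) > …
First-price: F pays what they bid, $995.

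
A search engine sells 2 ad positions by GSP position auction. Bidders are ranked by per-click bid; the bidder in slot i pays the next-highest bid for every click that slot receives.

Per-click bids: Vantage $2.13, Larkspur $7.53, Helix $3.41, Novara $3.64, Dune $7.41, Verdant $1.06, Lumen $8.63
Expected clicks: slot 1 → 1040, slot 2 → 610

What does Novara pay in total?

Per-click bids in order: $8.63 (Lumen) > $7.53 (Larkspur) > $7.41 (Dune) > …
Novara ranks below slot 2 → no slot, pays nothing.

Novara pays $0.00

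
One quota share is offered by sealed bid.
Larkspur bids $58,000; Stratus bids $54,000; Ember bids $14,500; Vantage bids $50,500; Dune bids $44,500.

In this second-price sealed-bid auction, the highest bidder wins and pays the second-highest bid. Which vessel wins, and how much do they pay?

Larkspur pays $54,000

Bids in order: 58,000 (Larkspur) > 54,000 (Stratus) > 50,500 (Vantage) > 44,500 (Dune) > 14,500 (Ember)
Larkspur is highest; pays the second-highest bid, $54,000.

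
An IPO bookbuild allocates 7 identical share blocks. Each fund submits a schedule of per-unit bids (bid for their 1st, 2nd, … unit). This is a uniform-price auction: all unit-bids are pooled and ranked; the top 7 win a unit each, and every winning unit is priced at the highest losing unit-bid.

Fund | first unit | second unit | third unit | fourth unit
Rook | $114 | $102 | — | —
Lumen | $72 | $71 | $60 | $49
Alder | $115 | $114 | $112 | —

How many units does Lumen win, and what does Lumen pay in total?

Lumen: 2 units, pays $120

Pooled unit-bids ranked (top 7): 115 (Alder-1), 114 (Rook-1), 114 (Alder-2), 112 (Alder-3), 102 (Rook-2), 72 (Lumen-1), 71 (Lumen-2)
Highest rejected unit-bid = $60.
Lumen wins 2 unit(s) at $60 each.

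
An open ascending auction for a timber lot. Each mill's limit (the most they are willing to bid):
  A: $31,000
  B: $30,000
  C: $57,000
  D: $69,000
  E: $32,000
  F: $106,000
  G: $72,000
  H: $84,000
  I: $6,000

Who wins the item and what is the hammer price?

F wins at $84,000

Open ascending-bid auction: the price rises until one bidder remains; the winner pays the price at which the last rival dropped out.
Sorting limits: 106,000 (F) > 84,000 (H) > 72,000 (G) > 69,000 (D) > 57,000 (C) > 32,000 (E) > …
H is the last rival to drop out, at $84,000; F remains and wins at that price.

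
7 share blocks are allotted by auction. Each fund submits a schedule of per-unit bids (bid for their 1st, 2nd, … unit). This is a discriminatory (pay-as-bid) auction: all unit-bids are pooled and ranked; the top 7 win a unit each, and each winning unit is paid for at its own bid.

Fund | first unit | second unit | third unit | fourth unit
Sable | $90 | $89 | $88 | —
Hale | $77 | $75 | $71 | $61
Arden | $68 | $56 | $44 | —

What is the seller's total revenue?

Total revenue: $558

Merging the schedules and taking the best 7: 90 (Sable-1), 89 (Sable-2), 88 (Sable-3), 77 (Hale-1), 75 (Hale-2), 71 (Hale-3), 68 (Arden-1)
Next rejected bid: $61 (not a price — pay-as-bid).
Each winning unit pays its own bid.
Revenue = 90 + 89 + 88 + 77 + 75 + 71 + 68 = $558.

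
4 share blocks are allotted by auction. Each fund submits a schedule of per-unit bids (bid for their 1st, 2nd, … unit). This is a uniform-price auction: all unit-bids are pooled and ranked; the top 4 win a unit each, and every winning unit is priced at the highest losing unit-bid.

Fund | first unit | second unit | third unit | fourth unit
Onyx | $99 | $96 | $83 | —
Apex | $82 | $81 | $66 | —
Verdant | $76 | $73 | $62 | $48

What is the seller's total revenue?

Total revenue: $324

Merging the schedules and taking the best 4: 99 (Onyx-1), 96 (Onyx-2), 83 (Onyx-3), 82 (Apex-1)
First bid not allocated: $81.
Allocation: Apex 1, Onyx 3. Every unit priced at $81.
Revenue = 4 × 81 = $324.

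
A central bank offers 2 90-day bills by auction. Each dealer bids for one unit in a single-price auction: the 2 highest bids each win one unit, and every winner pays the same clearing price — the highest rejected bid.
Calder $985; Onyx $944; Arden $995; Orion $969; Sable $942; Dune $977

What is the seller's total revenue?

Ordering the bids: 995 (Arden), 985 (Calder), 977 (Dune), 969 (Orion), …
Winners (2 units): Arden, Calder.
First losing bid is Dune's $977, which sets the uniform price.
Total revenue = 2 × $977 = $1,954.

Total revenue: $1,954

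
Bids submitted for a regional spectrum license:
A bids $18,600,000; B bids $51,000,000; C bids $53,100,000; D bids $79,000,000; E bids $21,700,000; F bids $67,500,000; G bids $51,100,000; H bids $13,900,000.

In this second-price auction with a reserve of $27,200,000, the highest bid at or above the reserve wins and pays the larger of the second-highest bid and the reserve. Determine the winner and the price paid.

D pays $67,500,000

Rule: the highest bid at or above the reserve wins and pays the larger of the second-highest bid and the reserve.
Bids in order: 79,000,000 (D) > 67,500,000 (F) > 53,100,000 (C) > 51,100,000 (G) > 51,000,000 (B) > 21,700,000 (E) > …
D has the top bid at or above the reserve ($79,000,000).
Second-highest bid $67,500,000 exceeds the reserve $27,200,000 → payment $67,500,000.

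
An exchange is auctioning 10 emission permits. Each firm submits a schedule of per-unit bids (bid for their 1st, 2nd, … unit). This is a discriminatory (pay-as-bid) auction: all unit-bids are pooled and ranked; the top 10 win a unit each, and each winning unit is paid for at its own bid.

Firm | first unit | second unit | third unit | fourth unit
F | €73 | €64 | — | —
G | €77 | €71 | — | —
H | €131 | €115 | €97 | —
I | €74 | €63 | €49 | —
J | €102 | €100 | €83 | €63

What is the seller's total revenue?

Total revenue: €923

All unit-bids, highest first — top 10: 131 (H-1), 115 (H-2), 102 (J-1), 100 (J-2), 97 (H-3), 83 (J-3), 77 (G-1), 74 (I-1), 73 (F-1), 71 (G-2)
Next rejected bid: €64 (not a price — pay-as-bid).
Each winning unit pays its own bid.
Revenue = 131 + 115 + 102 + 100 + 97 + 83 + 77 + 74 + 73 + 71 = €923.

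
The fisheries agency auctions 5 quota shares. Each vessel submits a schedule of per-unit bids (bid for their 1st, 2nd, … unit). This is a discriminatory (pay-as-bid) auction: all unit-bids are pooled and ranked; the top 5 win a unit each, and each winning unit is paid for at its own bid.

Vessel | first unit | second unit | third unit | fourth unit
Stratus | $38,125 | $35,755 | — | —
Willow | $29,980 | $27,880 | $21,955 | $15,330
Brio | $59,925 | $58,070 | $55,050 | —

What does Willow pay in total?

Pooled unit-bids ranked (top 5): 59,925 (Brio-1), 58,070 (Brio-2), 55,050 (Brio-3), 38,125 (Stratus-1), 35,755 (Stratus-2)
Next rejected bid: $29,980 (not a price — pay-as-bid).
Willow wins no units.

Willow pays $0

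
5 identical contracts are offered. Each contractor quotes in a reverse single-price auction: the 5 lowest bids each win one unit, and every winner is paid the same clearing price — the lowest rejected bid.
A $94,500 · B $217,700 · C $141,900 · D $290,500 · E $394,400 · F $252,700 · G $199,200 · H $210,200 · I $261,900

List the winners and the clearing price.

Bids ranked low→high: 94,500 (A), 141,900 (C), 199,200 (G), 210,200 (H), 217,700 (B), 252,700 (F), 261,900 (I), …
Winners (5 units): A, C, G, H, B.
First losing bid is F's $252,700, which sets the uniform price.

A, C, G, H, B; each is paid $252,700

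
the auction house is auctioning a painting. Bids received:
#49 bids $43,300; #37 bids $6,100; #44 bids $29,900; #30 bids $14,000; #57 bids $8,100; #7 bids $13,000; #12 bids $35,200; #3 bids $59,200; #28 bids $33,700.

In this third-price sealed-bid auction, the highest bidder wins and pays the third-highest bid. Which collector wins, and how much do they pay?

Bids ranked: 59,200 (#3) > 43,300 (#49) > 35,200 (#12) > 33,700 (#28) > 29,900 (#44) > 14,000 (#30) > …
#3 wins; payment is bid #3 in the ranking = $35,200.

#3 pays $35,200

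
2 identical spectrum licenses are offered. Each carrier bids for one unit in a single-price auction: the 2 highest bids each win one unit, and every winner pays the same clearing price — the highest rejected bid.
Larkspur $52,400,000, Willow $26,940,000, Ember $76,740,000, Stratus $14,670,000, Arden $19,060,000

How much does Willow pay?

Ordering the bids: 76,740,000 (Ember), 52,400,000 (Larkspur), 26,940,000 (Willow), 19,060,000 (Arden), …
The 2 highest are Ember, Larkspur.
First losing bid is Willow's $26,940,000, which sets the uniform price.
Willow does not win → pays $0.

Willow pays $0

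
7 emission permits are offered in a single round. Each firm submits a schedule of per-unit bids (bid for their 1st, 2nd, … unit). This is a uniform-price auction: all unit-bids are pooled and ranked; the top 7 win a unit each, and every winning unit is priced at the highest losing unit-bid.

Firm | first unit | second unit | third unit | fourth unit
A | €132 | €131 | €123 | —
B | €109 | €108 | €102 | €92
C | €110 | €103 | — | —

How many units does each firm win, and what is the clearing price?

A 3, B 2, C 2; clearing price €102

Merging the schedules and taking the best 7: 132 (A-1), 131 (A-2), 123 (A-3), 110 (C-1), 109 (B-1), 108 (B-2), 103 (C-2)
The (k+1)-th unit-bid is €102.
Allocation: A 3, B 2, C 2.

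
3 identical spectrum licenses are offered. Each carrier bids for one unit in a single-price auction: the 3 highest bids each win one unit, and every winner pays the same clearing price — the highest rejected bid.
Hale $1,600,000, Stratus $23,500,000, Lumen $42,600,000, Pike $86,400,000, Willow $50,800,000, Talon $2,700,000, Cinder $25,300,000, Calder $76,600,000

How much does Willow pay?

Ordering the bids: 86,400,000 (Pike), 76,600,000 (Calder), 50,800,000 (Willow), 42,600,000 (Lumen), 25,300,000 (Cinder), …
Top 3: Pike, Calder, Willow.
First losing bid is Lumen's $42,600,000, which sets the uniform price.
Willow wins → pays $42,600,000.

Willow pays $42,600,000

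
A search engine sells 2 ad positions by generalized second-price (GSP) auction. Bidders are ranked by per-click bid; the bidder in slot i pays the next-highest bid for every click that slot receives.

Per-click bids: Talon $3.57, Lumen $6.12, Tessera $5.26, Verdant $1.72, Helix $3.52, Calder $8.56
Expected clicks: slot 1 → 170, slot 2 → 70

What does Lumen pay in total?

Lumen pays $368.20

Sorting advertisers: $8.56 (Calder) > $6.12 (Lumen) > $5.26 (Tessera) > …
Lumen holds slot 2 → pays next bid $5.26 × 70 clicks = $368.20.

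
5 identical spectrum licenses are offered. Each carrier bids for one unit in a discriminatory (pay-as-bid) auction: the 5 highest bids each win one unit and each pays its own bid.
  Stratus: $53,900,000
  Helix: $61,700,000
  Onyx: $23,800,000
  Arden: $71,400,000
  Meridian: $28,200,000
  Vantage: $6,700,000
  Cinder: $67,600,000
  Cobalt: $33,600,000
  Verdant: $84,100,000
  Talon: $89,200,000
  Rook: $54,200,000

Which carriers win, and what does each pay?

Ordering the bids: 89,200,000 (Talon), 84,100,000 (Verdant), 71,400,000 (Arden), 67,600,000 (Cinder), 61,700,000 (Helix), 54,200,000 (Rook), 53,900,000 (Stratus), …
The 5 highest are Talon, Verdant, Arden, Cinder, Helix.
Each winner pays its own bid: Talon $89,200,000, Verdant $84,100,000, Arden $71,400,000, Cinder $67,600,000, Helix $61,700,000.

Talon $89,200,000, Verdant $84,100,000, Arden $71,400,000, Cinder $67,600,000, Helix $61,700,000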